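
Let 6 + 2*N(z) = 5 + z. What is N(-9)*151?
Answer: -755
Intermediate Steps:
N(z) = -½ + z/2 (N(z) = -3 + (5 + z)/2 = -3 + (5/2 + z/2) = -½ + z/2)
N(-9)*151 = (-½ + (½)*(-9))*151 = (-½ - 9/2)*151 = -5*151 = -755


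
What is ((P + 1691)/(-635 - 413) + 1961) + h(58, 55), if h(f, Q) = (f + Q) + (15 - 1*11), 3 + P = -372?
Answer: 544107/262 ≈ 2076.7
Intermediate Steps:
P = -375 (P = -3 - 372 = -375)
h(f, Q) = 4 + Q + f (h(f, Q) = (Q + f) + (15 - 11) = (Q + f) + 4 = 4 + Q + f)
((P + 1691)/(-635 - 413) + 1961) + h(58, 55) = ((-375 + 1691)/(-635 - 413) + 1961) + (4 + 55 + 58) = (1316/(-1048) + 1961) + 117 = (1316*(-1/1048) + 1961) + 117 = (-329/262 + 1961) + 117 = 513453/262 + 117 = 544107/262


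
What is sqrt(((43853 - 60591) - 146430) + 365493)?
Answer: 5*sqrt(8093) ≈ 449.81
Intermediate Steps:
sqrt(((43853 - 60591) - 146430) + 365493) = sqrt((-16738 - 146430) + 365493) = sqrt(-163168 + 365493) = sqrt(202325) = 5*sqrt(8093)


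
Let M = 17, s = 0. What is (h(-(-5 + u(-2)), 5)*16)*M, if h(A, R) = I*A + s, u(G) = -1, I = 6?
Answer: 9792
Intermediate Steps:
h(A, R) = 6*A (h(A, R) = 6*A + 0 = 6*A)
(h(-(-5 + u(-2)), 5)*16)*M = ((6*(-(-5 - 1)))*16)*17 = ((6*(-1*(-6)))*16)*17 = ((6*6)*16)*17 = (36*16)*17 = 576*17 = 9792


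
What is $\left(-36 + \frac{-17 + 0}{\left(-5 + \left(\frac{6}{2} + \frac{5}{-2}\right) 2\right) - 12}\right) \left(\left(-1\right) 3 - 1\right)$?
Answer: $\frac{559}{4} \approx 139.75$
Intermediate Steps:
$\left(-36 + \frac{-17 + 0}{\left(-5 + \left(\frac{6}{2} + \frac{5}{-2}\right) 2\right) - 12}\right) \left(\left(-1\right) 3 - 1\right) = \left(-36 - \frac{17}{\left(-5 + \left(6 \cdot \frac{1}{2} + 5 \left(- \frac{1}{2}\right)\right) 2\right) - 12}\right) \left(-3 - 1\right) = \left(-36 - \frac{17}{\left(-5 + \left(3 - \frac{5}{2}\right) 2\right) - 12}\right) \left(-4\right) = \left(-36 - \frac{17}{\left(-5 + \frac{1}{2} \cdot 2\right) - 12}\right) \left(-4\right) = \left(-36 - \frac{17}{\left(-5 + 1\right) - 12}\right) \left(-4\right) = \left(-36 - \frac{17}{-4 - 12}\right) \left(-4\right) = \left(-36 - \frac{17}{-16}\right) \left(-4\right) = \left(-36 - - \frac{17}{16}\right) \left(-4\right) = \left(-36 + \frac{17}{16}\right) \left(-4\right) = \left(- \frac{559}{16}\right) \left(-4\right) = \frac{559}{4}$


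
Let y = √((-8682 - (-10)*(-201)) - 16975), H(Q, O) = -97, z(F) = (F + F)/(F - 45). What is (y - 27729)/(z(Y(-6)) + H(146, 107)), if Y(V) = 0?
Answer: 27729/97 - I*√27667/97 ≈ 285.87 - 1.7148*I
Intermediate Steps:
z(F) = 2*F/(-45 + F) (z(F) = (2*F)/(-45 + F) = 2*F/(-45 + F))
y = I*√27667 (y = √((-8682 - 1*2010) - 16975) = √((-8682 - 2010) - 16975) = √(-10692 - 16975) = √(-27667) = I*√27667 ≈ 166.33*I)
(y - 27729)/(z(Y(-6)) + H(146, 107)) = (I*√27667 - 27729)/(2*0/(-45 + 0) - 97) = (-27729 + I*√27667)/(2*0/(-45) - 97) = (-27729 + I*√27667)/(2*0*(-1/45) - 97) = (-27729 + I*√27667)/(0 - 97) = (-27729 + I*√27667)/(-97) = (-27729 + I*√27667)*(-1/97) = 27729/97 - I*√27667/97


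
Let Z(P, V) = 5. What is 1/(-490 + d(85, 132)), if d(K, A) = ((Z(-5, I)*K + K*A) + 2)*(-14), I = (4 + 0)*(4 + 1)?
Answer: -1/163548 ≈ -6.1144e-6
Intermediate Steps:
I = 20 (I = 4*5 = 20)
d(K, A) = -28 - 70*K - 14*A*K (d(K, A) = ((5*K + K*A) + 2)*(-14) = ((5*K + A*K) + 2)*(-14) = (2 + 5*K + A*K)*(-14) = -28 - 70*K - 14*A*K)
1/(-490 + d(85, 132)) = 1/(-490 + (-28 - 70*85 - 14*132*85)) = 1/(-490 + (-28 - 5950 - 157080)) = 1/(-490 - 163058) = 1/(-163548) = -1/163548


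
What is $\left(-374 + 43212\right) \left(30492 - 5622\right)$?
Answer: $1065381060$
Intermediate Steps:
$\left(-374 + 43212\right) \left(30492 - 5622\right) = 42838 \cdot 24870 = 1065381060$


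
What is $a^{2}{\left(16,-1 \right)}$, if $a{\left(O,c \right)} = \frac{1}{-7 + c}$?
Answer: $\frac{1}{64} \approx 0.015625$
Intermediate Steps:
$a^{2}{\left(16,-1 \right)} = \left(\frac{1}{-7 - 1}\right)^{2} = \left(\frac{1}{-8}\right)^{2} = \left(- \frac{1}{8}\right)^{2} = \frac{1}{64}$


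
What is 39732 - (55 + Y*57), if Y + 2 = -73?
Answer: 43952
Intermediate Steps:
Y = -75 (Y = -2 - 73 = -75)
39732 - (55 + Y*57) = 39732 - (55 - 75*57) = 39732 - (55 - 4275) = 39732 - 1*(-4220) = 39732 + 4220 = 43952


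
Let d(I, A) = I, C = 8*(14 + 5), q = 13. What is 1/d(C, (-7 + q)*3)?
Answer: 1/152 ≈ 0.0065789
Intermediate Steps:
C = 152 (C = 8*19 = 152)
1/d(C, (-7 + q)*3) = 1/152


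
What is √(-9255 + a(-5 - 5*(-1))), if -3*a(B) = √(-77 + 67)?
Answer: √(-83295 - 3*I*√10)/3 ≈ 0.0054785 - 96.203*I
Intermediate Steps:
a(B) = -I*√10/3 (a(B) = -√(-77 + 67)/3 = -I*√10/3)
√(-9255 + a(-5 - 5*(-1))) = √(-9255 - I*√10/3)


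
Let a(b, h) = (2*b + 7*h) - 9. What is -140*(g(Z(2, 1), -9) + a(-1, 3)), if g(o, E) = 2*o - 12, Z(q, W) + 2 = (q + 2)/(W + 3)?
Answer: 560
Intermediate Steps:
a(b, h) = -9 + 2*b + 7*h
Z(q, W) = -2 + (2 + q)/(3 + W) (Z(q, W) = -2 + (q + 2)/(W + 3) = -2 + (2 + q)/(3 + W))
g(o, E) = -12 + 2*o
-140*(g(Z(2, 1), -9) + a(-1, 3)) = -140*((-12 + 2*((-4 + 2 - 2*1)/(3 + 1))) + (-9 + 2*(-1) + 7*3)) = -140*((-12 + 2*((-4 + 2 - 2)/4)) + (-9 - 2 + 21)) = -140*((-12 + 2*((1/4)*(-4))) + 10) = -140*((-12 + 2*(-1)) + 10) = -140*((-12 - 2) + 10) = -140*(-14 + 10) = -140*(-4) = 560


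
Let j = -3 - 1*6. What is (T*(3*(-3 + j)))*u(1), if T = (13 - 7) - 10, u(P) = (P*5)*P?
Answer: 720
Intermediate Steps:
j = -9 (j = -3 - 6 = -9)
u(P) = 5*P² (u(P) = (5*P)*P = 5*P²)
T = -4 (T = 6 - 10 = -4)
(T*(3*(-3 + j)))*u(1) = (-12*(-3 - 9))*(5*1²) = (-12*(-12))*(5*1) = -4*(-36)*5 = 144*5 = 720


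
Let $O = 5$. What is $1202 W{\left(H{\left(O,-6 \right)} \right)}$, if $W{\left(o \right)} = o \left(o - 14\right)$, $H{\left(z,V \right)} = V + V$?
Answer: $375024$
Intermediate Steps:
$H{\left(z,V \right)} = 2 V$
$W{\left(o \right)} = o \left(-14 + o\right)$
$1202 W{\left(H{\left(O,-6 \right)} \right)} = 1202 \cdot 2 \left(-6\right) \left(-14 + 2 \left(-6\right)\right) = 1202 \left(- 12 \left(-14 - 12\right)\right) = 1202 \left(\left(-12\right) \left(-26\right)\right) = 1202 \cdot 312 = 375024$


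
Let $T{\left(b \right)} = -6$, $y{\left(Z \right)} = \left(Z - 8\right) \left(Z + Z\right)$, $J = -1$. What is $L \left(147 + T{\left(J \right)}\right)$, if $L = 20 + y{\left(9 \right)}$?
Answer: $5358$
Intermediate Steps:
$y{\left(Z \right)} = 2 Z \left(-8 + Z\right)$ ($y{\left(Z \right)} = \left(-8 + Z\right) 2 Z = 2 Z \left(-8 + Z\right)$)
$L = 38$ ($L = 20 + 2 \cdot 9 \left(-8 + 9\right) = 20 + 2 \cdot 9 \cdot 1 = 20 + 18 = 38$)
$L \left(147 + T{\left(J \right)}\right) = 38 \left(147 - 6\right) = 38 \cdot 141 = 5358$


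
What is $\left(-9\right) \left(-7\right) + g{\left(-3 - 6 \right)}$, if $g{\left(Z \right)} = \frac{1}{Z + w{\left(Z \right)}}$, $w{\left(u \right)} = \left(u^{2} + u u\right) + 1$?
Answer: $\frac{9703}{154} \approx 63.006$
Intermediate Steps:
$w{\left(u \right)} = 1 + 2 u^{2}$ ($w{\left(u \right)} = \left(u^{2} + u^{2}\right) + 1 = 2 u^{2} + 1 = 1 + 2 u^{2}$)
$g{\left(Z \right)} = \frac{1}{1 + Z + 2 Z^{2}}$ ($g{\left(Z \right)} = \frac{1}{Z + \left(1 + 2 Z^{2}\right)} = \frac{1}{1 + Z + 2 Z^{2}}$)
$\left(-9\right) \left(-7\right) + g{\left(-3 - 6 \right)} = \left(-9\right) \left(-7\right) + \frac{1}{1 - 9 + 2 \left(-3 - 6\right)^{2}} = 63 + \frac{1}{1 - 9 + 2 \left(-3 - 6\right)^{2}} = 63 + \frac{1}{1 - 9 + 2 \left(-9\right)^{2}} = 63 + \frac{1}{1 - 9 + 2 \cdot 81} = 63 + \frac{1}{1 - 9 + 162} = 63 + \frac{1}{154} = \frac{9703}{154}$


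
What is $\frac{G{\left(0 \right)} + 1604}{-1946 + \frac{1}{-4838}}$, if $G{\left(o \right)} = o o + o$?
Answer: $- \frac{7760152}{9414749} \approx -0.82425$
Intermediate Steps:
$G{\left(o \right)} = o + o^{2}$ ($G{\left(o \right)} = o^{2} + o = o + o^{2}$)
$\frac{G{\left(0 \right)} + 1604}{-1946 + \frac{1}{-4838}} = \frac{0 \left(1 + 0\right) + 1604}{-1946 + \frac{1}{-4838}} = \frac{0 \cdot 1 + 1604}{-1946 - \frac{1}{4838}} = \frac{0 + 1604}{- \frac{9414749}{4838}} = 1604 \left(- \frac{4838}{9414749}\right) = - \frac{7760152}{9414749}$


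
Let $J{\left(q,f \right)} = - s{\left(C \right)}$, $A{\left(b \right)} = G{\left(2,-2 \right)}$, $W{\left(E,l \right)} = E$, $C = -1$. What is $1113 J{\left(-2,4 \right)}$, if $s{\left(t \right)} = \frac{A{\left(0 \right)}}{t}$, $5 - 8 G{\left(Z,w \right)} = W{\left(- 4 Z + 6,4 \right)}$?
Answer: $\frac{7791}{8} \approx 973.88$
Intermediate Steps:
$G{\left(Z,w \right)} = - \frac{1}{8} + \frac{Z}{2}$ ($G{\left(Z,w \right)} = \frac{5}{8} - \frac{- 4 Z + 6}{8} = \frac{5}{8} - \frac{6 - 4 Z}{8} = \frac{5}{8} + \left(- \frac{3}{4} + \frac{Z}{2}\right) = - \frac{1}{8} + \frac{Z}{2}$)
$A{\left(b \right)} = \frac{7}{8}$ ($A{\left(b \right)} = - \frac{1}{8} + \frac{1}{2} \cdot 2 = - \frac{1}{8} + 1 = \frac{7}{8}$)
$s{\left(t \right)} = \frac{7}{8 t}$
$J{\left(q,f \right)} = \frac{7}{8}$ ($J{\left(q,f \right)} = - \frac{7}{8 \left(-1\right)} = - \frac{7 \left(-1\right)}{8} = \left(-1\right) \left(- \frac{7}{8}\right) = \frac{7}{8}$)
$1113 J{\left(-2,4 \right)} = 1113 \cdot \frac{7}{8} = \frac{7791}{8}$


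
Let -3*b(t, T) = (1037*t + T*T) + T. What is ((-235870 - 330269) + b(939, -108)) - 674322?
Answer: -1568894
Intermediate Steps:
b(t, T) = -1037*t/3 - T/3 - T²/3 (b(t, T) = -((1037*t + T*T) + T)/3 = -((1037*t + T²) + T)/3 = -((T² + 1037*t) + T)/3 = -(T + T² + 1037*t)/3 = -1037*t/3 - T/3 - T²/3)
((-235870 - 330269) + b(939, -108)) - 674322 = ((-235870 - 330269) + (-1037/3*939 - ⅓*(-108) - ⅓*(-108)²)) - 674322 = (-566139 + (-324581 + 36 - ⅓*11664)) - 674322 = (-566139 + (-324581 + 36 - 3888)) - 674322 = (-566139 - 328433) - 674322 = -894572 - 674322 = -1568894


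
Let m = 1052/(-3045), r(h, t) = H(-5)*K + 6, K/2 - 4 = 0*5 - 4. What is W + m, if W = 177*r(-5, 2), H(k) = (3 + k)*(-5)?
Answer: 3232738/3045 ≈ 1061.7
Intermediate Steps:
H(k) = -15 - 5*k
K = 0 (K = 8 + 2*(0*5 - 4) = 8 + 2*(0 - 4) = 8 + 2*(-4) = 8 - 8 = 0)
r(h, t) = 6 (r(h, t) = (-15 - 5*(-5))*0 + 6 = (-15 + 25)*0 + 6 = 10*0 + 6 = 0 + 6 = 6)
W = 1062 (W = 177*6 = 1062)
m = -1052/3045 (m = 1052*(-1/3045) = -1052/3045 ≈ -0.34548)
W + m = 1062 - 1052/3045 = 3232738/3045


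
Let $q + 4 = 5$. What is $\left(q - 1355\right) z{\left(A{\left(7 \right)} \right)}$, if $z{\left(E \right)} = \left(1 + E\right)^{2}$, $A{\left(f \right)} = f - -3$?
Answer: $-163834$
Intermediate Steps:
$q = 1$ ($q = -4 + 5 = 1$)
$A{\left(f \right)} = 3 + f$ ($A{\left(f \right)} = f + 3 = 3 + f$)
$\left(q - 1355\right) z{\left(A{\left(7 \right)} \right)} = \left(1 - 1355\right) \left(1 + \left(3 + 7\right)\right)^{2} = - 1354 \left(1 + 10\right)^{2} = - 1354 \cdot 11^{2} = \left(-1354\right) 121 = -163834$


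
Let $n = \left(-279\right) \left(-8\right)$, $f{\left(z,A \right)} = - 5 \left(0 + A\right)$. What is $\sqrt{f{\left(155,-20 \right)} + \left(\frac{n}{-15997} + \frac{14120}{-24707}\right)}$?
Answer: $\frac{2 \sqrt{3877556725683423861}}{395237879} \approx 9.9644$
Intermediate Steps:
$f{\left(z,A \right)} = - 5 A$
$n = 2232$
$\sqrt{f{\left(155,-20 \right)} + \left(\frac{n}{-15997} + \frac{14120}{-24707}\right)} = \sqrt{\left(-5\right) \left(-20\right) + \left(\frac{2232}{-15997} + \frac{14120}{-24707}\right)} = \sqrt{100 + \left(2232 \left(- \frac{1}{15997}\right) + 14120 \left(- \frac{1}{24707}\right)\right)} = \sqrt{100 - \frac{281023664}{395237879}} = \sqrt{\frac{39242764236}{395237879}} = \frac{2 \sqrt{3877556725683423861}}{395237879}$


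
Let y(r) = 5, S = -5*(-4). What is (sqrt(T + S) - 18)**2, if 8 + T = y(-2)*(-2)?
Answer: (18 - sqrt(2))**2 ≈ 275.09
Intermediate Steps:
S = 20
T = -18 (T = -8 + 5*(-2) = -8 - 10 = -18)
(sqrt(T + S) - 18)**2 = (sqrt(-18 + 20) - 18)**2 = (sqrt(2) - 18)**2 = (-18 + sqrt(2))**2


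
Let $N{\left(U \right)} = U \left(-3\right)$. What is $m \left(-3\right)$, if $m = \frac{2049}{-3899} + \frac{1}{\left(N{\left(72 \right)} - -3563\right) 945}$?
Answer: $\frac{925829848}{587247885} \approx 1.5766$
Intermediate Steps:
$N{\left(U \right)} = - 3 U$
$m = - \frac{925829848}{1761743655}$ ($m = \frac{2049}{-3899} + \frac{1}{\left(\left(-3\right) 72 - -3563\right) 945} = 2049 \left(- \frac{1}{3899}\right) + \frac{1}{-216 + \left(924 + 2639\right)} \frac{1}{945} = - \frac{2049}{3899} + \frac{1}{-216 + 3563} \cdot \frac{1}{945} = - \frac{2049}{3899} + \frac{1}{3347} \cdot \frac{1}{945} = - \frac{2049}{3899} + \frac{1}{3162915} = - \frac{925829848}{1761743655} \approx -0.52552$)
$m \left(-3\right) = \left(- \frac{925829848}{1761743655}\right) \left(-3\right) = \frac{925829848}{587247885}$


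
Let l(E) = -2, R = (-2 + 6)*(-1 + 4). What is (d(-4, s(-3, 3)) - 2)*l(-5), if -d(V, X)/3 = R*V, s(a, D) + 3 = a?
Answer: -284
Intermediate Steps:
R = 12 (R = 4*3 = 12)
s(a, D) = -3 + a
d(V, X) = -36*V
(d(-4, s(-3, 3)) - 2)*l(-5) = (-36*(-4) - 2)*(-2) = (144 - 2)*(-2) = 142*(-2) = -284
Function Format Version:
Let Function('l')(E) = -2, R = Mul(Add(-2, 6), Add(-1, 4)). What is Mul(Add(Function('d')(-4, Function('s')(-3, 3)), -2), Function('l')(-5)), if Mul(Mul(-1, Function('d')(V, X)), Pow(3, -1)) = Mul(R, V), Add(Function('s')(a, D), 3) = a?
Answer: -284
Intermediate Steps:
R = 12 (R = Mul(4, 3) = 12)
Function('s')(a, D) = Add(-3, a)
Function('d')(V, X) = Mul(-36, V) (Function('d')(V, X) = Mul(-3, Mul(12, V)) = Mul(-36, V))
Mul(Add(Function('d')(-4, Function('s')(-3, 3)), -2), Function('l')(-5)) = Mul(Add(Mul(-36, -4), -2), -2) = Mul(Add(144, -2), -2) = Mul(142, -2) = -284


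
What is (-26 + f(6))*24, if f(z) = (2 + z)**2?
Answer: 912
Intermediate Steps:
(-26 + f(6))*24 = (-26 + (2 + 6)**2)*24 = (-26 + 8**2)*24 = (-26 + 64)*24 = 38*24 = 912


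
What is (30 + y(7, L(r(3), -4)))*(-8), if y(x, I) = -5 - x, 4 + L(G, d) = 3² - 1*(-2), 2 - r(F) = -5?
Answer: -144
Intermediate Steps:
r(F) = 7 (r(F) = 2 - 1*(-5) = 2 + 5 = 7)
L(G, d) = 7 (L(G, d) = -4 + (3² - 1*(-2)) = -4 + (9 + 2) = -4 + 11 = 7)
(30 + y(7, L(r(3), -4)))*(-8) = (30 + (-5 - 1*7))*(-8) = (30 + (-5 - 7))*(-8) = (30 - 12)*(-8) = 18*(-8) = -144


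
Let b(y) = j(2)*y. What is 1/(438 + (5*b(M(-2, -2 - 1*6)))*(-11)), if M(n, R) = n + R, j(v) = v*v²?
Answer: 1/4838 ≈ 0.00020670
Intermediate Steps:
j(v) = v³
M(n, R) = R + n
b(y) = 8*y (b(y) = 2³*y = 8*y)
1/(438 + (5*b(M(-2, -2 - 1*6)))*(-11)) = 1/(438 + (5*(8*((-2 - 1*6) - 2)))*(-11)) = 1/(438 + (5*(8*((-2 - 6) - 2)))*(-11)) = 1/(438 + (5*(8*(-8 - 2)))*(-11)) = 1/(438 + (5*(8*(-10)))*(-11)) = 1/(438 + (5*(-80))*(-11)) = 1/(438 - 400*(-11)) = 1/(438 + 4400) = 1/4838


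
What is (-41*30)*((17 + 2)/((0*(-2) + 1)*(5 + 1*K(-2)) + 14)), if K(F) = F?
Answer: -23370/17 ≈ -1374.7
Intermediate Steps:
(-41*30)*((17 + 2)/((0*(-2) + 1)*(5 + 1*K(-2)) + 14)) = (-41*30)*((17 + 2)/((0*(-2) + 1)*(5 + 1*(-2)) + 14)) = -23370/((0 + 1)*(5 - 2) + 14) = -23370/(1*3 + 14) = -23370/(3 + 14) = -23370/17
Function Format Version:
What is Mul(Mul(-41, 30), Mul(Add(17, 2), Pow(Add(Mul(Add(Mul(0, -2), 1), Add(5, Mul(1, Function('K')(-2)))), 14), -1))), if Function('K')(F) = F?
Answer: Rational(-23370, 17) ≈ -1374.7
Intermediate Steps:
Mul(Mul(-41, 30), Mul(Add(17, 2), Pow(Add(Mul(Add(Mul(0, -2), 1), Add(5, Mul(1, Function('K')(-2)))), 14), -1))) = Mul(Mul(-41, 30), Mul(Add(17, 2), Pow(Add(Mul(Add(Mul(0, -2), 1), Add(5, Mul(1, -2))), 14), -1))) = Mul(-1230, Mul(19, Pow(Add(Mul(Add(0, 1), Add(5, -2)), 14), -1))) = Mul(-1230, Mul(19, Pow(Add(Mul(1, 3), 14), -1))) = Mul(-1230, Mul(19, Pow(Add(3, 14), -1))) = Mul(-1230, Mul(19, Pow(17, -1))) = Mul(-1230, Mul(19, Rational(1, 17))) = Mul(-1230, Rational(19, 17)) = Rational(-23370, 17)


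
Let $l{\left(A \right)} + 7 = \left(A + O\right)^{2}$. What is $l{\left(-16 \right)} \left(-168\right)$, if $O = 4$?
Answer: $-23016$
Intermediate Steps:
$l{\left(A \right)} = -7 + \left(4 + A\right)^{2}$ ($l{\left(A \right)} = -7 + \left(A + 4\right)^{2} = -7 + \left(4 + A\right)^{2}$)
$l{\left(-16 \right)} \left(-168\right) = \left(-7 + \left(4 - 16\right)^{2}\right) \left(-168\right) = \left(-7 + \left(-12\right)^{2}\right) \left(-168\right) = \left(-7 + 144\right) \left(-168\right) = 137 \left(-168\right) = -23016$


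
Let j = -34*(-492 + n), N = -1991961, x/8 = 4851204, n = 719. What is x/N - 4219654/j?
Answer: 1350975576953/2562325833 ≈ 527.25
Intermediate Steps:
x = 38809632 (x = 8*4851204 = 38809632)
j = -7718 (j = -34*(-492 + 719) = -34*227 = -7718)
x/N - 4219654/j = 38809632/(-1991961) - 4219654/(-7718) = 38809632*(-1/1991961) - 4219654*(-1/7718) = -12936544/663987 + 2109827/3859 = 1350975576953/2562325833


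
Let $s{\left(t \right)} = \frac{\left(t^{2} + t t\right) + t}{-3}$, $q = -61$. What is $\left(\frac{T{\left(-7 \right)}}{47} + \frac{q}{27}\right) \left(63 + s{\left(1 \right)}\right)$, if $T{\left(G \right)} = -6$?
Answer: $- \frac{187798}{1269} \approx -147.99$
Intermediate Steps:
$s{\left(t \right)} = - \frac{2 t^{2}}{3} - \frac{t}{3}$ ($s{\left(t \right)} = \left(\left(t^{2} + t^{2}\right) + t\right) \left(- \frac{1}{3}\right) = \left(2 t^{2} + t\right) \left(- \frac{1}{3}\right) = \left(t + 2 t^{2}\right) \left(- \frac{1}{3}\right) = - \frac{2 t^{2}}{3} - \frac{t}{3}$)
$\left(\frac{T{\left(-7 \right)}}{47} + \frac{q}{27}\right) \left(63 + s{\left(1 \right)}\right) = \left(- \frac{6}{47} - \frac{61}{27}\right) \left(63 - \frac{1 + 2 \cdot 1}{3}\right) = \left(\left(-6\right) \frac{1}{47} - \frac{61}{27}\right) \left(63 - \frac{1 + 2}{3}\right) = \left(- \frac{6}{47} - \frac{61}{27}\right) \left(63 - \frac{1}{3} \cdot 3\right) = - \frac{3029 \left(63 - 1\right)}{1269} = \left(- \frac{3029}{1269}\right) 62 = - \frac{187798}{1269}$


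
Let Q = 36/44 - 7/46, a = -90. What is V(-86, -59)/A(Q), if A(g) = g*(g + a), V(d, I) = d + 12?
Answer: 18946664/15233411 ≈ 1.2438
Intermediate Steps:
V(d, I) = 12 + d
Q = 337/506 (Q = 36*(1/44) - 7*1/46 = 9/11 - 7/46 = 337/506 ≈ 0.66601)
A(g) = g*(-90 + g) (A(g) = g*(g - 90) = g*(-90 + g))
V(-86, -59)/A(Q) = (12 - 86)/((337*(-90 + 337/506)/506)) = -74/((337/506)*(-45203/506)) = -74/(-15233411/256036) = -74*(-256036/15233411) = 18946664/15233411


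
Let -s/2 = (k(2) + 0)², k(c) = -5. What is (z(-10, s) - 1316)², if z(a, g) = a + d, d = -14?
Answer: 1795600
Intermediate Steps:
s = -50 (s = -2*(-5 + 0)² = -2*(-5)² = -2*25 = -50)
z(a, g) = -14 + a (z(a, g) = a - 14 = -14 + a)
(z(-10, s) - 1316)² = ((-14 - 10) - 1316)² = (-24 - 1316)² = (-1340)² = 1795600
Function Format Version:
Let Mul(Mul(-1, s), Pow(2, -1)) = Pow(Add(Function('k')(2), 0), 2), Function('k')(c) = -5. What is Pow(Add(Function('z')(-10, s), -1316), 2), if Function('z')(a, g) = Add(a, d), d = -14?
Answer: 1795600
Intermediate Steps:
s = -50 (s = Mul(-2, Pow(Add(-5, 0), 2)) = Mul(-2, Pow(-5, 2)) = Mul(-2, 25) = -50)
Function('z')(a, g) = Add(-14, a) (Function('z')(a, g) = Add(a, -14) = Add(-14, a))
Pow(Add(Function('z')(-10, s), -1316), 2) = Pow(Add(Add(-14, -10), -1316), 2) = Pow(Add(-24, -1316), 2) = Pow(-1340, 2) = 1795600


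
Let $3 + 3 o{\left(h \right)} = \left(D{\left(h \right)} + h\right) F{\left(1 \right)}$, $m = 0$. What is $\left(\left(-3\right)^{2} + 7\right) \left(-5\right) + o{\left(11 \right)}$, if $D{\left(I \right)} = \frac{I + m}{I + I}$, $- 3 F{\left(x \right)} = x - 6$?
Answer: $- \frac{1343}{18} \approx -74.611$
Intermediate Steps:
$F{\left(x \right)} = 2 - \frac{x}{3}$ ($F{\left(x \right)} = - \frac{x - 6}{3} = - \frac{-6 + x}{3} = 2 - \frac{x}{3}$)
$D{\left(I \right)} = \frac{1}{2}$ ($D{\left(I \right)} = \frac{I + 0}{I + I} = \frac{I}{2 I} = I \frac{1}{2 I} = \frac{1}{2}$)
$o{\left(h \right)} = - \frac{13}{18} + \frac{5 h}{9}$ ($o{\left(h \right)} = -1 + \frac{\left(\frac{1}{2} + h\right) \left(2 - \frac{1}{3}\right)}{3} = -1 + \frac{\left(\frac{1}{2} + h\right) \frac{5}{3}}{3} = -1 + \frac{\frac{5}{6} + \frac{5 h}{3}}{3} = -1 + \left(\frac{5}{18} + \frac{5 h}{9}\right) = - \frac{13}{18} + \frac{5 h}{9}$)
$\left(\left(-3\right)^{2} + 7\right) \left(-5\right) + o{\left(11 \right)} = \left(\left(-3\right)^{2} + 7\right) \left(-5\right) + \left(- \frac{13}{18} + \frac{5}{9} \cdot 11\right) = \left(9 + 7\right) \left(-5\right) + \left(- \frac{13}{18} + \frac{55}{9}\right) = 16 \left(-5\right) + \frac{97}{18} = -80 + \frac{97}{18} = - \frac{1343}{18}$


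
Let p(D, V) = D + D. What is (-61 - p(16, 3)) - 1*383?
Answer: -476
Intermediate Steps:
p(D, V) = 2*D
(-61 - p(16, 3)) - 1*383 = (-61 - 2*16) - 1*383 = (-61 - 1*32) - 383 = (-61 - 32) - 383 = -93 - 383 = -476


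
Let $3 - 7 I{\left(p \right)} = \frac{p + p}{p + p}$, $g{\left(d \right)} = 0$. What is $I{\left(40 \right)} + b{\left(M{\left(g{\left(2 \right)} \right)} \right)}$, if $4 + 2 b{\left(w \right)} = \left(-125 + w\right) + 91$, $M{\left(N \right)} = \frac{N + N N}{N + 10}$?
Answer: $- \frac{131}{7} \approx -18.714$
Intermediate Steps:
$I{\left(p \right)} = \frac{2}{7}$ ($I{\left(p \right)} = \frac{3}{7} - \frac{\left(p + p\right) \frac{1}{p + p}}{7} = \frac{3}{7} - \frac{2 p \frac{1}{2 p}}{7} = \frac{3}{7} - \frac{1}{7} = \frac{2}{7}$)
$M{\left(N \right)} = \frac{N + N^{2}}{10 + N}$
$b{\left(w \right)} = -19 + \frac{w}{2}$ ($b{\left(w \right)} = -2 + \frac{\left(-125 + w\right) + 91}{2} = -2 + \frac{-34 + w}{2} = -2 + \left(-17 + \frac{w}{2}\right) = -19 + \frac{w}{2}$)
$I{\left(40 \right)} + b{\left(M{\left(g{\left(2 \right)} \right)} \right)} = \frac{2}{7} - \left(19 - \frac{0 \frac{1}{10 + 0} \left(1 + 0\right)}{2}\right) = \frac{2}{7} - \left(19 - \frac{0 \cdot \frac{1}{10} \cdot 1}{2}\right) = \frac{2}{7} + \left(-19 + \frac{1}{2} \cdot 0\right) = \frac{2}{7} + \left(-19 + 0\right) = \frac{2}{7} - 19 = - \frac{131}{7}$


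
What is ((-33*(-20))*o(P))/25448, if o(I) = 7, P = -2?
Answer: 1155/6362 ≈ 0.18155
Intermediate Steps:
((-33*(-20))*o(P))/25448 = (-33*(-20)*7)/25448 = (660*7)*(1/25448) = 4620*(1/25448) = 1155/6362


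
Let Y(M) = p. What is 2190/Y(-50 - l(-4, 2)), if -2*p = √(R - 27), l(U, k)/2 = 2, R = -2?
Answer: 4380*I*√29/29 ≈ 813.35*I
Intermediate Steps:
l(U, k) = 4 (l(U, k) = 2*2 = 4)
p = -I*√29/2 (p = -√(-2 - 27)/2 = -I*√29/2 ≈ -2.6926*I)
Y(M) = -I*√29/2
2190/Y(-50 - l(-4, 2)) = 2190/((-I*√29/2)) = 2190*(2*I*√29/29) = 4380*I*√29/29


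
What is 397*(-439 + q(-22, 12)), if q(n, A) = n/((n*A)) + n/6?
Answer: -2108467/12 ≈ -1.7571e+5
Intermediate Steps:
q(n, A) = 1/A + n/6 (q(n, A) = n/((A*n)) + n*(⅙) = n*(1/(A*n)) + n/6 = 1/A + n/6)
397*(-439 + q(-22, 12)) = 397*(-439 + (1/12 + (⅙)*(-22))) = 397*(-439 + (1/12 - 11/3)) = 397*(-439 - 43/12) = 397*(-5311/12) = -2108467/12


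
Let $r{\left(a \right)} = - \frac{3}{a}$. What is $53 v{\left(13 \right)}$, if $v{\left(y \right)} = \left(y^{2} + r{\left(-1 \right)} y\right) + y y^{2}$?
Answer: $127465$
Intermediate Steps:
$v{\left(y \right)} = y^{2} + y^{3} + 3 y$ ($v{\left(y \right)} = \left(y^{2} + - \frac{3}{-1} y\right) + y y^{2} = \left(y^{2} + \left(-3\right) \left(-1\right) y\right) + y^{3} = \left(y^{2} + 3 y\right) + y^{3} = y^{2} + y^{3} + 3 y$)
$53 v{\left(13 \right)} = 53 \cdot 13 \left(3 + 13 + 13^{2}\right) = 53 \cdot 13 \left(3 + 13 + 169\right) = 53 \cdot 13 \cdot 185 = 53 \cdot 2405 = 127465$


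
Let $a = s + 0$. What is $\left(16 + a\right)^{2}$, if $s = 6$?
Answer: $484$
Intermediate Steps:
$a = 6$ ($a = 6 + 0 = 6$)
$\left(16 + a\right)^{2} = \left(16 + 6\right)^{2} = 22^{2} = 484$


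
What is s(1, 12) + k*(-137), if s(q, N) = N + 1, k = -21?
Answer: 2890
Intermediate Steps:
s(q, N) = 1 + N
s(1, 12) + k*(-137) = (1 + 12) - 21*(-137) = 13 + 2877 = 2890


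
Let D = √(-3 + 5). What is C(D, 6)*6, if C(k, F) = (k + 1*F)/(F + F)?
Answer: 3 + √2/2 ≈ 3.7071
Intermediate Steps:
D = √2 ≈ 1.4142
C(k, F) = (F + k)/(2*F) (C(k, F) = (k + F)/((2*F)) = (F + k)*(1/(2*F)) = (F + k)/(2*F))
C(D, 6)*6 = ((½)*(6 + √2)/6)*6 = ((½)*(⅙)*(6 + √2))*6 = (½ + √2/12)*6 = 3 + √2/2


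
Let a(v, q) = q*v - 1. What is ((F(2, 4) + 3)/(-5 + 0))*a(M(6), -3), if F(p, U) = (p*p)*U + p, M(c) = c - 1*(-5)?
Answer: 714/5 ≈ 142.80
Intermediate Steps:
M(c) = 5 + c (M(c) = c + 5 = 5 + c)
F(p, U) = p + U*p² (F(p, U) = p²*U + p = U*p² + p = p + U*p²)
a(v, q) = -1 + q*v
((F(2, 4) + 3)/(-5 + 0))*a(M(6), -3) = ((2*(1 + 4*2) + 3)/(-5 + 0))*(-1 - 3*(5 + 6)) = ((2*(1 + 8) + 3)/(-5))*(-1 - 3*11) = (-(2*9 + 3)/5)*(-1 - 33) = -(18 + 3)/5*(-34) = -⅕*21*(-34) = -21/5*(-34) = 714/5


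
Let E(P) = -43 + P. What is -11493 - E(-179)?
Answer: -11271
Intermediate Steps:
-11493 - E(-179) = -11493 - (-43 - 179) = -11493 - 1*(-222) = -11493 + 222 = -11271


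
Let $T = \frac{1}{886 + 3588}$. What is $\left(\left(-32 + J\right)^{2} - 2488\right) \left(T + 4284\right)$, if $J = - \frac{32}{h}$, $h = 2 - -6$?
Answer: $- \frac{11423303732}{2237} \approx -5.1065 \cdot 10^{6}$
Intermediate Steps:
$h = 8$ ($h = 2 + 6 = 8$)
$T = \frac{1}{4474} \approx 0.00022351$
$J = -4$ ($J = - \frac{32}{8} = \left(-32\right) \frac{1}{8} = -4$)
$\left(\left(-32 + J\right)^{2} - 2488\right) \left(T + 4284\right) = \left(\left(-32 - 4\right)^{2} - 2488\right) \left(\frac{1}{4474} + 4284\right) = \left(\left(-36\right)^{2} - 2488\right) \frac{19166617}{4474} = \left(1296 - 2488\right) \frac{19166617}{4474} = \left(-1192\right) \frac{19166617}{4474} = - \frac{11423303732}{2237}$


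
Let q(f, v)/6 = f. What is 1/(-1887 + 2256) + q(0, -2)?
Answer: 1/369 ≈ 0.0027100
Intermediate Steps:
q(f, v) = 6*f
1/(-1887 + 2256) + q(0, -2) = 1/(-1887 + 2256) + 6*0 = 1/369 + 0 = 1/369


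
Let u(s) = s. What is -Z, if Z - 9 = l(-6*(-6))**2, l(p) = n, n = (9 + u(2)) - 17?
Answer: -45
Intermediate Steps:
n = -6 (n = (9 + 2) - 17 = 11 - 17 = -6)
l(p) = -6
Z = 45 (Z = 9 + (-6)**2 = 9 + 36 = 45)
-Z = -1*45 = -45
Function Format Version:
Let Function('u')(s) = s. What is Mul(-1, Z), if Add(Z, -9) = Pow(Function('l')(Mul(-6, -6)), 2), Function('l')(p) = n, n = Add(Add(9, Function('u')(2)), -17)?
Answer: -45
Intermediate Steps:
n = -6 (n = Add(Add(9, 2), -17) = Add(11, -17) = -6)
Function('l')(p) = -6
Z = 45 (Z = Add(9, Pow(-6, 2)) = Add(9, 36) = 45)
Mul(-1, Z) = Mul(-1, 45) = -45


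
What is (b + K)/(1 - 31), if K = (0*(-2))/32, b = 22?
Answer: -11/15 ≈ -0.73333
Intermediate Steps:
K = 0 (K = 0*(1/32) = 0)
(b + K)/(1 - 31) = (22 + 0)/(1 - 31) = 22/(-30) = -1/30*22 = -11/15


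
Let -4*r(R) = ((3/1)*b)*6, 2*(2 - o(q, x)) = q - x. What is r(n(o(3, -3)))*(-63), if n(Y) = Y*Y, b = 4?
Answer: 1134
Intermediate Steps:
o(q, x) = 2 + x/2 - q/2 (o(q, x) = 2 - (q - x)/2 = 2 + (x/2 - q/2) = 2 + x/2 - q/2)
n(Y) = Y**2
r(R) = -18 (r(R) = -(3/1)*4*6/4 = -(3*1)*4*6/4 = -3*4*6/4 = -3*6 = -1/4*72 = -18)
r(n(o(3, -3)))*(-63) = -18*(-63) = 1134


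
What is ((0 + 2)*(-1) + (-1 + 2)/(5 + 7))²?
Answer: 529/144 ≈ 3.6736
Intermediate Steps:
((0 + 2)*(-1) + (-1 + 2)/(5 + 7))² = (2*(-1) + 1/12)² = (-2 + (1/12)*1)² = (-2 + 1/12)² = (-23/12)² = 529/144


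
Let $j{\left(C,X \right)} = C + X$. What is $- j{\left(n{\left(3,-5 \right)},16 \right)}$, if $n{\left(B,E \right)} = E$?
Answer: $-11$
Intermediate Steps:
$- j{\left(n{\left(3,-5 \right)},16 \right)} = - (-5 + 16) = \left(-1\right) 11 = -11$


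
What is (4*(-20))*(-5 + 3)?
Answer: 160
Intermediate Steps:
(4*(-20))*(-5 + 3) = -80*(-2) = 160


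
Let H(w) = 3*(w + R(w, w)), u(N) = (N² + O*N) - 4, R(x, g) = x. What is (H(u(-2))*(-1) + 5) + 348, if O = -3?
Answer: 317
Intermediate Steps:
u(N) = -4 + N² - 3*N (u(N) = (N² - 3*N) - 4 = -4 + N² - 3*N)
H(w) = 6*w (H(w) = 3*(w + w) = 3*(2*w) = 6*w)
(H(u(-2))*(-1) + 5) + 348 = ((6*(-4 + (-2)² - 3*(-2)))*(-1) + 5) + 348 = ((6*(-4 + 4 + 6))*(-1) + 5) + 348 = ((6*6)*(-1) + 5) + 348 = (36*(-1) + 5) + 348 = (-36 + 5) + 348 = -31 + 348 = 317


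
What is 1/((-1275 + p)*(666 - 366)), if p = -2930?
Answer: -1/1261500 ≈ -7.9271e-7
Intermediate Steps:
1/((-1275 + p)*(666 - 366)) = 1/((-1275 - 2930)*(666 - 366)) = 1/(-4205*300) = 1/(-1261500) = -1/1261500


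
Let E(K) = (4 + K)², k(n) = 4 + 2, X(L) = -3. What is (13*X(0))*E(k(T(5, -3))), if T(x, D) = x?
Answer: -3900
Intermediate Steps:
k(n) = 6
(13*X(0))*E(k(T(5, -3))) = (13*(-3))*(4 + 6)² = -39*10² = -39*100 = -3900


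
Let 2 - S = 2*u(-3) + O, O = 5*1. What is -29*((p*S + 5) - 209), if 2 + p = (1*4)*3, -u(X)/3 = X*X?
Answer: -8874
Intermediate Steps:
u(X) = -3*X**2 (u(X) = -3*X*X = -3*X**2)
O = 5
p = 10 (p = -2 + (1*4)*3 = -2 + 4*3 = -2 + 12 = 10)
S = 51 (S = 2 - (2*(-3*(-3)**2) + 5) = 2 - (2*(-3*9) + 5) = 2 - (2*(-27) + 5) = 2 - (-54 + 5) = 2 - 1*(-49) = 2 + 49 = 51)
-29*((p*S + 5) - 209) = -29*((10*51 + 5) - 209) = -29*((510 + 5) - 209) = -29*(515 - 209) = -29*306 = -8874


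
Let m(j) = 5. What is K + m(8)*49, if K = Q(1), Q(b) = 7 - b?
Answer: 251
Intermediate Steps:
K = 6 (K = 7 - 1*1 = 7 - 1 = 6)
K + m(8)*49 = 6 + 5*49 = 6 + 245 = 251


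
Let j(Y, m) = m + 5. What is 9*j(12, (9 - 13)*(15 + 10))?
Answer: -855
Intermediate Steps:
j(Y, m) = 5 + m
9*j(12, (9 - 13)*(15 + 10)) = 9*(5 + (9 - 13)*(15 + 10)) = 9*(5 - 4*25) = 9*(5 - 100) = 9*(-95) = -855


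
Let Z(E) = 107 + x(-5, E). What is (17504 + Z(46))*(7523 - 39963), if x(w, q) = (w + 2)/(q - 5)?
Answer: -23423237120/41 ≈ -5.7130e+8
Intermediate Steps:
x(w, q) = (2 + w)/(-5 + q)
Z(E) = 107 - 3/(-5 + E) (Z(E) = 107 + (2 - 5)/(-5 + E) = 107 - 3/(-5 + E))
(17504 + Z(46))*(7523 - 39963) = (17504 + (-538 + 107*46)/(-5 + 46))*(7523 - 39963) = (17504 + (-538 + 4922)/41)*(-32440) = (17504 + (1/41)*4384)*(-32440) = (17504 + 4384/41)*(-32440) = (722048/41)*(-32440) = -23423237120/41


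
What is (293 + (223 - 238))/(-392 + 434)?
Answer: 139/21 ≈ 6.6190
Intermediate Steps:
(293 + (223 - 238))/(-392 + 434) = (293 - 15)/42 = 278*(1/42) = 139/21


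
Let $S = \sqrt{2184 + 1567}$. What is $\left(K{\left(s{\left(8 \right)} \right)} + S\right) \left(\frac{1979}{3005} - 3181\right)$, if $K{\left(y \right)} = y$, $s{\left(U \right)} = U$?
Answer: $- \frac{76455408}{3005} - \frac{105126186 \sqrt{31}}{3005} \approx -2.2022 \cdot 10^{5}$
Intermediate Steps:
$S = 11 \sqrt{31}$ ($S = \sqrt{3751} = 11 \sqrt{31} \approx 61.245$)
$\left(K{\left(s{\left(8 \right)} \right)} + S\right) \left(\frac{1979}{3005} - 3181\right) = \left(8 + 11 \sqrt{31}\right) \left(\frac{1979}{3005} - 3181\right) = \left(8 + 11 \sqrt{31}\right) \left(- \frac{9556926}{3005}\right) = - \frac{76455408}{3005} - \frac{105126186 \sqrt{31}}{3005}$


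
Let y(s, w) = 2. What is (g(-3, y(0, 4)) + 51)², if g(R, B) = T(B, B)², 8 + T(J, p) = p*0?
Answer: 13225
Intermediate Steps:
T(J, p) = -8 (T(J, p) = -8 + p*0 = -8 + 0 = -8)
g(R, B) = 64 (g(R, B) = (-8)² = 64)
(g(-3, y(0, 4)) + 51)² = (64 + 51)² = 115² = 13225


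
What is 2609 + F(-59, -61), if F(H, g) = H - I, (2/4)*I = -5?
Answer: 2560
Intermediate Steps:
I = -10 (I = 2*(-5) = -10)
F(H, g) = 10 + H (F(H, g) = H - 1*(-10) = H + 10 = 10 + H)
2609 + F(-59, -61) = 2609 + (10 - 59) = 2609 - 49 = 2560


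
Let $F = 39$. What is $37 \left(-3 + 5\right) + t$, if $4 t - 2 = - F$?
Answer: $\frac{259}{4} \approx 64.75$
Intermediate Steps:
$t = - \frac{37}{4}$ ($t = \frac{1}{2} + \frac{\left(-1\right) 39}{4} = \frac{1}{2} + \frac{1}{4} \left(-39\right) = \frac{1}{2} - \frac{39}{4} = - \frac{37}{4} \approx -9.25$)
$37 \left(-3 + 5\right) + t = 37 \left(-3 + 5\right) - \frac{37}{4} = 37 \cdot 2 - \frac{37}{4} = 74 - \frac{37}{4} = \frac{259}{4}$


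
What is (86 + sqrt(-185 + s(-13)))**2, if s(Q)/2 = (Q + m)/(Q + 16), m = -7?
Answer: (258 + I*sqrt(1785))**2/9 ≈ 7197.7 + 2422.3*I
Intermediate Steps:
s(Q) = 2*(-7 + Q)/(16 + Q) (s(Q) = 2*((Q - 7)/(Q + 16)) = 2*((-7 + Q)/(16 + Q)) = 2*(-7 + Q)/(16 + Q))
(86 + sqrt(-185 + s(-13)))**2 = (86 + sqrt(-185 + 2*(-7 - 13)/(16 - 13)))**2 = (86 + sqrt(-185 + 2*(-20)/3))**2 = (86 + sqrt(-185 + 2*(1/3)*(-20)))**2 = (86 + sqrt(-185 - 40/3))**2 = (86 + sqrt(-595/3))**2 = (86 + I*sqrt(1785)/3)**2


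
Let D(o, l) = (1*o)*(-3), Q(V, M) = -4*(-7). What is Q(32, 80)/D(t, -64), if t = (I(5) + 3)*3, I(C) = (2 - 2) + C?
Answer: -7/18 ≈ -0.38889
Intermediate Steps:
I(C) = C (I(C) = 0 + C = C)
Q(V, M) = 28
t = 24 (t = (5 + 3)*3 = 8*3 = 24)
D(o, l) = -3*o (D(o, l) = o*(-3) = -3*o)
Q(32, 80)/D(t, -64) = 28/((-3*24)) = 28/(-72) = 28*(-1/72) = -7/18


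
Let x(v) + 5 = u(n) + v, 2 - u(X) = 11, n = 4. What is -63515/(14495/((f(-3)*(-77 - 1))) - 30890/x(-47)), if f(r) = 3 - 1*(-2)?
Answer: -23246490/171737 ≈ -135.36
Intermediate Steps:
u(X) = -9 (u(X) = 2 - 1*11 = 2 - 11 = -9)
x(v) = -14 + v (x(v) = -5 + (-9 + v) = -14 + v)
f(r) = 5 (f(r) = 3 + 2 = 5)
-63515/(14495/((f(-3)*(-77 - 1))) - 30890/x(-47)) = -63515/(14495/((5*(-77 - 1))) - 30890/(-14 - 47)) = -63515/(14495/((5*(-78))) - 30890/(-61)) = -63515/(14495/(-390) - 30890*(-1/61)) = -63515/(14495*(-1/390) + 30890/61) = -63515/(-223/6 + 30890/61) = -63515/171737/366 = -63515*366/171737 = -23246490/171737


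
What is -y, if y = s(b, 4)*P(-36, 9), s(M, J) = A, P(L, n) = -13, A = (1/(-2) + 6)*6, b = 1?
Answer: 429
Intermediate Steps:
A = 33 (A = (-½ + 6)*6 = (11/2)*6 = 33)
s(M, J) = 33
y = -429 (y = 33*(-13) = -429)
-y = -1*(-429) = 429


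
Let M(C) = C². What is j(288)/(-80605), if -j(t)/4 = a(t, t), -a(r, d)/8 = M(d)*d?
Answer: -764411904/80605 ≈ -9483.4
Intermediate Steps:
a(r, d) = -8*d³ (a(r, d) = -8*d²*d = -8*d³)
j(t) = 32*t³ (j(t) = -(-32)*t³ = 32*t³)
j(288)/(-80605) = (32*288³)/(-80605) = (32*23887872)*(-1/80605) = 764411904*(-1/80605) = -764411904/80605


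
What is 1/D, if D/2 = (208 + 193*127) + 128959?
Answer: 1/307356 ≈ 3.2536e-6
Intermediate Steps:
D = 307356 (D = 2*((208 + 193*127) + 128959) = 2*((208 + 24511) + 128959) = 2*(24719 + 128959) = 2*153678 = 307356)
1/D = 1/307356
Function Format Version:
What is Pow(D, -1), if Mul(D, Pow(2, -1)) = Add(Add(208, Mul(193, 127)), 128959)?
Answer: Rational(1, 307356) ≈ 3.2536e-6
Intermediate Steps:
D = 307356 (D = Mul(2, Add(Add(208, Mul(193, 127)), 128959)) = Mul(2, Add(Add(208, 24511), 128959)) = Mul(2, Add(24719, 128959)) = Mul(2, 153678) = 307356)
Pow(D, -1) = Pow(307356, -1) = Rational(1, 307356)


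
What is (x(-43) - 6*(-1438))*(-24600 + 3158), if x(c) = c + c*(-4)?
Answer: -187767594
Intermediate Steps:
x(c) = -3*c (x(c) = c - 4*c = -3*c)
(x(-43) - 6*(-1438))*(-24600 + 3158) = (-3*(-43) - 6*(-1438))*(-24600 + 3158) = (129 + 8628)*(-21442) = 8757*(-21442) = -187767594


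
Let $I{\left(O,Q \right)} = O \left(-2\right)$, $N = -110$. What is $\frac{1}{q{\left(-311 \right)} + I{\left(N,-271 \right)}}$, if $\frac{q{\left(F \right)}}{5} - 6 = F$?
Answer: $- \frac{1}{1305} \approx -0.00076628$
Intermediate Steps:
$I{\left(O,Q \right)} = - 2 O$
$q{\left(F \right)} = 30 + 5 F$
$\frac{1}{q{\left(-311 \right)} + I{\left(N,-271 \right)}} = \frac{1}{\left(30 + 5 \left(-311\right)\right) - -220} = \frac{1}{\left(30 - 1555\right) + 220} = \frac{1}{-1525 + 220} = \frac{1}{-1305} = - \frac{1}{1305}$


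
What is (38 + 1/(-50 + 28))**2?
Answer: 697225/484 ≈ 1440.5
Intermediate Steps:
(38 + 1/(-50 + 28))**2 = (38 + 1/(-22))**2 = (38 - 1/22)**2 = (835/22)**2 = 697225/484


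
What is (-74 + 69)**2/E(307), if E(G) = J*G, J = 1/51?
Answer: 1275/307 ≈ 4.1531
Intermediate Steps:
J = 1/51 ≈ 0.019608
E(G) = G/51
(-74 + 69)**2/E(307) = (-74 + 69)**2/(((1/51)*307)) = (-5)**2/(307/51) = 25*(51/307) = 1275/307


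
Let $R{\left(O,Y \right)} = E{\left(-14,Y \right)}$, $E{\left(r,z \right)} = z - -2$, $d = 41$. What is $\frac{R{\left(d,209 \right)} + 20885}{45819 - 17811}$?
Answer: $\frac{293}{389} \approx 0.75321$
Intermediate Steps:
$E{\left(r,z \right)} = 2 + z$ ($E{\left(r,z \right)} = z + 2 = 2 + z$)
$R{\left(O,Y \right)} = 2 + Y$
$\frac{R{\left(d,209 \right)} + 20885}{45819 - 17811} = \frac{\left(2 + 209\right) + 20885}{45819 - 17811} = \frac{211 + 20885}{28008} = 21096 \cdot \frac{1}{28008} = \frac{293}{389}$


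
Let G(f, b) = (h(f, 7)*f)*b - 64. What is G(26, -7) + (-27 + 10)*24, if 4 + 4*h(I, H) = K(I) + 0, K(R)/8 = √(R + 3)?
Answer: -290 - 364*√29 ≈ -2250.2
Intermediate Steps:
K(R) = 8*√(3 + R) (K(R) = 8*√(R + 3) = 8*√(3 + R))
h(I, H) = -1 + 2*√(3 + I) (h(I, H) = -1 + (8*√(3 + I) + 0)/4 = -1 + (8*√(3 + I))/4 = -1 + 2*√(3 + I))
G(f, b) = -64 + b*f*(-1 + 2*√(3 + f)) (G(f, b) = ((-1 + 2*√(3 + f))*f)*b - 64 = (f*(-1 + 2*√(3 + f)))*b - 64 = b*f*(-1 + 2*√(3 + f)) - 64 = -64 + b*f*(-1 + 2*√(3 + f)))
G(26, -7) + (-27 + 10)*24 = (-64 - 7*26*(-1 + 2*√(3 + 26))) + (-27 + 10)*24 = (-64 - 7*26*(-1 + 2*√29)) - 17*24 = (-64 + (182 - 364*√29)) - 408 = (118 - 364*√29) - 408 = -290 - 364*√29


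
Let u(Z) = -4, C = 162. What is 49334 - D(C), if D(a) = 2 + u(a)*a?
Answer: 49980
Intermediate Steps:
D(a) = 2 - 4*a
49334 - D(C) = 49334 - (2 - 4*162) = 49334 - (2 - 648) = 49334 - 1*(-646) = 49334 + 646 = 49980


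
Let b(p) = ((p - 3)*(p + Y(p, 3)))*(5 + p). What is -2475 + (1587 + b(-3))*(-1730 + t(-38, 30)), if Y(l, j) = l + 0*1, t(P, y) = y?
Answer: -2822775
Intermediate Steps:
Y(l, j) = l (Y(l, j) = l + 0 = l)
b(p) = 2*p*(-3 + p)*(5 + p) (b(p) = ((p - 3)*(p + p))*(5 + p) = ((-3 + p)*(2*p))*(5 + p) = (2*p*(-3 + p))*(5 + p) = 2*p*(-3 + p)*(5 + p))
-2475 + (1587 + b(-3))*(-1730 + t(-38, 30)) = -2475 + (1587 + 2*(-3)*(-15 + (-3)**2 + 2*(-3)))*(-1730 + 30) = -2475 + (1587 + 2*(-3)*(-15 + 9 - 6))*(-1700) = -2475 + (1587 + 2*(-3)*(-12))*(-1700) = -2475 + (1587 + 72)*(-1700) = -2475 + 1659*(-1700) = -2475 - 2820300 = -2822775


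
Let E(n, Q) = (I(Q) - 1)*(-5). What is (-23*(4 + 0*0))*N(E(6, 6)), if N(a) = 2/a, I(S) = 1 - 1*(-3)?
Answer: 184/15 ≈ 12.267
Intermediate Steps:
I(S) = 4 (I(S) = 1 + 3 = 4)
E(n, Q) = -15 (E(n, Q) = (4 - 1)*(-5) = 3*(-5) = -15)
(-23*(4 + 0*0))*N(E(6, 6)) = (-23*(4 + 0*0))*(2/(-15)) = (-23*(4 + 0))*(2*(-1/15)) = -23*4*(-2/15) = -92*(-2/15) = 184/15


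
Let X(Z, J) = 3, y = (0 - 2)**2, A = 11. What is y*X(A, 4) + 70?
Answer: 82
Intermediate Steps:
y = 4 (y = (-2)**2 = 4)
y*X(A, 4) + 70 = 4*3 + 70 = 12 + 70 = 82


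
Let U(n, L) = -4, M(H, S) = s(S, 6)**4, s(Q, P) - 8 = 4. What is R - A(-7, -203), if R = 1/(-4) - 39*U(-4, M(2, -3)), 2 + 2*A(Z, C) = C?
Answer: 1033/4 ≈ 258.25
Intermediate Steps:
s(Q, P) = 12 (s(Q, P) = 8 + 4 = 12)
A(Z, C) = -1 + C/2
M(H, S) = 20736 (M(H, S) = 12**4 = 20736)
R = 623/4 (R = 1/(-4) - 39*(-4) = -1/4 + 156 = 623/4 ≈ 155.75)
R - A(-7, -203) = 623/4 - (-1 + (1/2)*(-203)) = 623/4 - (-1 - 203/2) = 623/4 - 1*(-205/2) = 623/4 + 205/2 = 1033/4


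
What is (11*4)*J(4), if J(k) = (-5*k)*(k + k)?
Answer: -7040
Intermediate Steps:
J(k) = -10*k² (J(k) = (-5*k)*(2*k) = -10*k²)
(11*4)*J(4) = (11*4)*(-10*4²) = 44*(-10*16) = 44*(-160) = -7040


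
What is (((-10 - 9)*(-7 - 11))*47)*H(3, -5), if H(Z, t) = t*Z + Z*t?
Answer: -482220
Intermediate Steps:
H(Z, t) = 2*Z*t (H(Z, t) = Z*t + Z*t = 2*Z*t)
(((-10 - 9)*(-7 - 11))*47)*H(3, -5) = (((-10 - 9)*(-7 - 11))*47)*(2*3*(-5)) = (-19*(-18)*47)*(-30) = (342*47)*(-30) = 16074*(-30) = -482220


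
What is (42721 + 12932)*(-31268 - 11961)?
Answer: -2405823537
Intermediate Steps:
(42721 + 12932)*(-31268 - 11961) = 55653*(-43229) = -2405823537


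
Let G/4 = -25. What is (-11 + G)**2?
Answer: 12321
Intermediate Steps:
G = -100 (G = 4*(-25) = -100)
(-11 + G)**2 = (-11 - 100)**2 = (-111)**2 = 12321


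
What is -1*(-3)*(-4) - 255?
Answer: -267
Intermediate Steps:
-1*(-3)*(-4) - 255 = 3*(-4) - 255 = -12 - 255 = -267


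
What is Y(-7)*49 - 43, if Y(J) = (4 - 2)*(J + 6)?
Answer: -141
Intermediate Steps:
Y(J) = 12 + 2*J (Y(J) = 2*(6 + J) = 12 + 2*J)
Y(-7)*49 - 43 = (12 + 2*(-7))*49 - 43 = (12 - 14)*49 - 43 = -2*49 - 43 = -98 - 43 = -141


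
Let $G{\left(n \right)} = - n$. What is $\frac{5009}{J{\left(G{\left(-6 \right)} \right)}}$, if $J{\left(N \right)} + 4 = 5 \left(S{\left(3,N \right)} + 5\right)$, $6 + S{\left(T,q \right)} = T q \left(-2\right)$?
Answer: $- \frac{5009}{189} \approx -26.503$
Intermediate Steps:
$S{\left(T,q \right)} = -6 - 2 T q$ ($S{\left(T,q \right)} = -6 + T q \left(-2\right) = -6 - 2 T q$)
$J{\left(N \right)} = -9 - 30 N$ ($J{\left(N \right)} = -4 + 5 \left(\left(-6 - 6 N\right) + 5\right) = -4 + 5 \left(-1 - 6 N\right) = -4 - \left(5 + 30 N\right) = -9 - 30 N$)
$\frac{5009}{J{\left(G{\left(-6 \right)} \right)}} = \frac{5009}{-9 - 30 \left(\left(-1\right) \left(-6\right)\right)} = \frac{5009}{-9 - 180} = \frac{5009}{-189} = 5009 \left(- \frac{1}{189}\right) = - \frac{5009}{189}$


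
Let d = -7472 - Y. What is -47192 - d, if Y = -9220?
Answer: -48940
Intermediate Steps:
d = 1748 (d = -7472 - 1*(-9220) = -7472 + 9220 = 1748)
-47192 - d = -47192 - 1*1748 = -47192 - 1748 = -48940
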